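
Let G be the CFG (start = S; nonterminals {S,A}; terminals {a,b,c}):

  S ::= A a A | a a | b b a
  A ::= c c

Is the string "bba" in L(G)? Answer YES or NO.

Convert to CNF:
  S -> A X3 | T1 T1 | T2 X4
  A -> T0 T0
  T0 -> c
  T1 -> a
  T2 -> b
  X3 -> T1 A
  X4 -> T2 T1

CYK fill:
  T[0,0] 'b' = {T2}  orig:{}
  T[1,1] 'b' = {T2}  orig:{}
  T[2,2] 'a' = {T1}  orig:{}
  T[0,1] 'bb' = ∅
  T[1,2] 'ba' = {X4}  orig:{}
  T[0,2] 'bba' = {S}

S ∈ T[0,2] ⇒ YES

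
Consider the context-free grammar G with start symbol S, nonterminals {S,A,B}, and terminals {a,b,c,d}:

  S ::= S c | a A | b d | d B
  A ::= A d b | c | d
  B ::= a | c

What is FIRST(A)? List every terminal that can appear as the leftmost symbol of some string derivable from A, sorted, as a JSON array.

FIRST iteration:
round 1:
  A via A→c: +{c}
  A via A→d: +{d}
  B via B→a: +{a}
  B via B→c: +{c}
  S via S→a A: +{a}
  S via S→b d: +{b}
  S via S→d B: +{d}
  FIRST(S)={a,b,d}  FIRST(A)={c,d}  FIRST(B)={a,c}
round 2: done
  FIRST(S)={a,b,d}  FIRST(A)={c,d}  FIRST(B)={a,c}

FIRST(A) = ["c", "d"]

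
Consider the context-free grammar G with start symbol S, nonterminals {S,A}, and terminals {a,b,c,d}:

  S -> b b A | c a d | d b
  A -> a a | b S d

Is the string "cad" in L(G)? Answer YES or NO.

CNF form of G:
  S -> T1 X5 | T2 T1 | T3 X6
  A -> T0 T0 | T1 X4
  T0 -> a
  T1 -> b
  T2 -> d
  T3 -> c
  X4 -> S T2
  X5 -> T1 A
  X6 -> T0 T2

CYK fill:
  cell(0,0) c: {T3}  orig:{}
  cell(1,1) a: {T0}  orig:{}
  cell(2,2) d: {T2}  orig:{}
  cell(0,1) ca: ∅
  cell(1,2) ad: {X6}  orig:{}
  cell(0,2) cad: {S}

S ∈ T[0,2] ⇒ YES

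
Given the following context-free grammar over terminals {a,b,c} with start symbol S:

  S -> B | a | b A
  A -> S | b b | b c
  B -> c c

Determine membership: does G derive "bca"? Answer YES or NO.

Convert to CNF:
  S -> T0 A | T1 T1 | a
  A -> T0 A | T0 T0 | T0 T1 | T1 T1 | a
  B -> T1 T1
  T0 -> b
  T1 -> c

CYK fill:
  [0..0]={T0}  "b"  orig:{}
  [1..1]={T1}  "c"  orig:{}
  [2..2]={A,S}  "a"
  [0..1]={A}  "bc"
  [1..2]=∅  "ca"
  [0..2]=∅  "bca"

S ∉ T[0,2] ⇒ NO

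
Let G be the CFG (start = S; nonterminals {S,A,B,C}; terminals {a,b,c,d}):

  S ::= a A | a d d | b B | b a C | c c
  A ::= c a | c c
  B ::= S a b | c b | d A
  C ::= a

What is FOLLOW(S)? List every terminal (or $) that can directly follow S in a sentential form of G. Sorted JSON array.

Compute FIRST by fixpoint:
pass 1:
  A via A→c a: +{c}
  B via B→c b: +{c}
  B via B→d A: +{d}
  C via C→a: +{a}
  S via S→a A: +{a}
  S via S→b B: +{b}
  S via S→c c: +{c}
  S: {a,b,c}  A: {c}  B: {c,d}  C: {a}
pass 2:
  B via B→S a b: +{a,b}
  S: {a,b,c}  A: {c}  B: {a,b,c,d}  C: {a}
pass 3: (no change)
  S: {a,b,c}  A: {c}  B: {a,b,c,d}  C: {a}

Compute FOLLOW by fixpoint:
initialize: $ ∈ FOLLOW(S)
round 1:
  B→S a b: FOLLOW(S) ⊇ FIRST(a) = {a}; new: +{a}
  S→a A: FOLLOW(A) ⊇ FOLLOW(S) ⊇ {$,a}; new: +{$,a}
  S→b B: FOLLOW(B) ⊇ FOLLOW(S) ⊇ {$,a}; new: +{$,a}
  S→b a C: FOLLOW(C) ⊇ FOLLOW(S) ⊇ {$,a}; new: +{$,a}
  FOLLOW(S)={$,a}  FOLLOW(A)={$,a}  FOLLOW(B)={$,a}  FOLLOW(C)={$,a}
round 2: done
  FOLLOW(S)={$,a}  FOLLOW(A)={$,a}  FOLLOW(B)={$,a}  FOLLOW(C)={$,a}

FOLLOW(S) = ["$", "a"]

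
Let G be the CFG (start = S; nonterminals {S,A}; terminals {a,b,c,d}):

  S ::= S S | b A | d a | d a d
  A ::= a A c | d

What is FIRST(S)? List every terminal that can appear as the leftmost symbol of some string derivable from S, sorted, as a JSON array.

Compute FIRST by fixpoint:
[1]
  A via A→a A c: +{a}
  A via A→d: +{d}
  S via S→b A: +{b}
  S via S→d a: +{d}
  FIRST(S)={b,d}  FIRST(A)={a,d}
[2] — fixpoint
  FIRST(S)={b,d}  FIRST(A)={a,d}

FIRST(S) = ["b", "d"]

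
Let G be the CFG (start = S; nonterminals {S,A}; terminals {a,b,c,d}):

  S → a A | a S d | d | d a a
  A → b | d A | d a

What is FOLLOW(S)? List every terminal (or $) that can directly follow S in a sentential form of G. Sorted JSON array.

Compute FIRST by fixpoint:
iter 1:
  A via A→b: +{b}
  A via A→d A: +{d}
  S via S→a A: +{a}
  S via S→d: +{d}
  S: {a,d}  A: {b,d}
iter 2: done
  S: {a,d}  A: {b,d}

Compute FOLLOW by fixpoint:
initialize: $ ∈ FOLLOW(S)
iter 1:
  S→a A: FOLLOW(A) ⊇ FOLLOW(S) ⊇ {$}; new: +{$}
  S→a S d: FOLLOW(S) ⊇ FIRST(d) = {d}; new: +{d}
  FOLLOW(S)={$,d}  FOLLOW(A)={$}
iter 2:
  S→a A: FOLLOW(A) ⊇ FOLLOW(S) ⊇ {$,d}; new: +{d}
  FOLLOW(S)={$,d}  FOLLOW(A)={$,d}
iter 3: (no change)
  FOLLOW(S)={$,d}  FOLLOW(A)={$,d}

FOLLOW(S) = ["$", "d"]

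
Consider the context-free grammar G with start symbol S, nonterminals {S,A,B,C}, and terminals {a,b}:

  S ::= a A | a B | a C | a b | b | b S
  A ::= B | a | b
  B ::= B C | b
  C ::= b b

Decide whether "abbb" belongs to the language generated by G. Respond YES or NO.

CNF form of G:
  S -> T0 S | T1 A | T1 B | T1 C | T1 T0 | b
  A -> B C | a | b
  B -> B C | b
  C -> T0 T0
  T0 -> b
  T1 -> a

Fill CYK table bottom-up:
  [0..0]={A,T1}  "a"  orig:{A}
  [1..1]={A,B,S,T0}  "b"  orig:{A,B,S}
  [2..2]={A,B,S,T0}  "b"  orig:{A,B,S}
  [3..3]={A,B,S,T0}  "b"  orig:{A,B,S}
  [0..1]={S}  "ab"
  [1..2]={C,S}  "bb"
  [2..3]={C,S}  "bb"
  [0..2]={S}  "abb"
  [1..3]={A,B,S}  "bbb"
  [0..3]={S}  "abbb"

S ∈ T[0,3] ⇒ YES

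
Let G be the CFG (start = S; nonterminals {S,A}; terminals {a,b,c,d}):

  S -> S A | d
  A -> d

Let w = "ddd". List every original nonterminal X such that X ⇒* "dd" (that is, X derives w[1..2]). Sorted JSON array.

CNF form of G:
  S -> S A | d
  A -> d

CYK table (by increasing span) — only the sub-triangle for w[1..2]:
  T[1,1] 'd' = {A,S}
  T[2,2] 'd' = {A,S}
  T[1,2] 'dd' = {S}

Original NTs in T[1,2] deriving "dd": ["S"]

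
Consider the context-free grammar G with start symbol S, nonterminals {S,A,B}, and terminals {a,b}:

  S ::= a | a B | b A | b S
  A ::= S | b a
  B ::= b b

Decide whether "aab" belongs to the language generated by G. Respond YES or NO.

Convert to CNF:
  S -> T0 B | T1 A | T1 S | a
  A -> T0 B | T1 A | T1 S | T1 T0 | a
  B -> T1 T1
  T0 -> a
  T1 -> b

CYK table (by increasing span):
  T[0,0] 'a' = {A,S,T0}  orig:{A,S}
  T[1,1] 'a' = {A,S,T0}  orig:{A,S}
  T[2,2] 'b' = {T1}  orig:{}
  T[0,1] 'aa' = ∅
  T[1,2] 'ab' = ∅
  T[0,2] 'aab' = ∅

S ∉ T[0,2] ⇒ NO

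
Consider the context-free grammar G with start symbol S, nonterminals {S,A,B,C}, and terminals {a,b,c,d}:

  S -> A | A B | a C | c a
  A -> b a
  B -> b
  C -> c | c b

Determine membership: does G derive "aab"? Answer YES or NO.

Convert to CNF:
  S -> A B | T0 T1 | T1 C | T2 T1
  A -> T0 T1
  B -> b
  C -> T2 T0 | c
  T0 -> b
  T1 -> a
  T2 -> c

CYK table (by increasing span):
  [0..0]={T1}  "a"  orig:{}
  [1..1]={T1}  "a"  orig:{}
  [2..2]={B,T0}  "b"  orig:{B}
  [0..1]=∅  "aa"
  [1..2]=∅  "ab"
  [0..2]=∅  "aab"

S ∉ T[0,2] ⇒ NO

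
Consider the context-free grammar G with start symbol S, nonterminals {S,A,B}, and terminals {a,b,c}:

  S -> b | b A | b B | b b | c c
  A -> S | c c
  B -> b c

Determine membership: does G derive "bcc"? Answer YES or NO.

Convert to CNF:
  S -> T0 A | T0 B | T0 T0 | T1 T1 | b
  A -> T0 A | T0 B | T0 T0 | T1 T1 | b
  B -> T0 T1
  T0 -> b
  T1 -> c

Fill CYK table bottom-up:
  T[0,0] 'b' = {A,S,T0}  orig:{A,S}
  T[1,1] 'c' = {T1}  orig:{}
  T[2,2] 'c' = {T1}  orig:{}
  T[0,1] 'bc' = {B}
  T[1,2] 'cc' = {A,S}
  T[0,2] 'bcc' = {A,S}

S ∈ T[0,2] ⇒ YES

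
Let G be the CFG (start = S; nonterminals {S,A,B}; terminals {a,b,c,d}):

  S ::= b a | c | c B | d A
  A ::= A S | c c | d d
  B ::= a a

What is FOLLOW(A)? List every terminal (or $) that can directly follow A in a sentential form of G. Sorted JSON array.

Compute FIRST by fixpoint:
pass 1:
  A via A→c c: +{c}
  A via A→d d: +{d}
  B via B→a a: +{a}
  S via S→b a: +{b}
  S via S→c: +{c}
  S via S→d A: +{d}
  FIRST[S]={b,c,d}  FIRST[A]={c,d}  FIRST[B]={a}
pass 2: (no change)
  FIRST[S]={b,c,d}  FIRST[A]={c,d}  FIRST[B]={a}

FOLLOW sets:
initialize: $ ∈ FOLLOW(S)
round 1:
  A→A S: FOLLOW(A) ⊇ FIRST(S) = {b,c,d}; new: +{b,c,d}
  A→A S: FOLLOW(S) ⊇ FOLLOW(A) ⊇ {b,c,d}; new: +{b,c,d}
  S→c B: FOLLOW(B) ⊇ FOLLOW(S) ⊇ {$,b,c,d}; new: +{$,b,c,d}
  S→d A: FOLLOW(A) ⊇ FOLLOW(S) ⊇ {$,b,c,d}; new: +{$}
  FOLLOW[S]={$,b,c,d}  FOLLOW[A]={$,b,c,d}  FOLLOW[B]={$,b,c,d}
round 2: (no change)
  FOLLOW[S]={$,b,c,d}  FOLLOW[A]={$,b,c,d}  FOLLOW[B]={$,b,c,d}

FOLLOW(A) = ["$", "b", "c", "d"]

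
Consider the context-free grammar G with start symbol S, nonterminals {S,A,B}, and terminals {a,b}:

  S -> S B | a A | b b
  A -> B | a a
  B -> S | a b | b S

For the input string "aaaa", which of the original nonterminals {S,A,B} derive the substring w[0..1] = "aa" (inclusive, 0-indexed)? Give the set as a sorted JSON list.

Convert to CNF:
  S -> S B | T0 A | T1 T1
  A -> S B | T0 A | T0 T0 | T0 T1 | T1 S | T1 T1
  B -> S B | T0 A | T0 T1 | T1 S | T1 T1
  T0 -> a
  T1 -> b

CYK table (by increasing span), restricted to cells inside w[0..1]:
  T[0,0] 'a' = {T0}  orig:{}
  T[1,1] 'a' = {T0}  orig:{}
  T[0,1] 'aa' = {A}

Original NTs in T[0,1] deriving "aa": ["A"]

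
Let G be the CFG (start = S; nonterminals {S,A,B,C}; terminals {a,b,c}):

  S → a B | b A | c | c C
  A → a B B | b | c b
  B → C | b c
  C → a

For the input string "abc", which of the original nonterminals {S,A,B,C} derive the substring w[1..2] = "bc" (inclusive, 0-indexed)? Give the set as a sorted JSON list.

Convert to CNF:
  S -> T0 B | T1 C | T2 A | c
  A -> T0 X3 | T1 T2 | b
  B -> T2 T1 | a
  C -> a
  T0 -> a
  T1 -> c
  T2 -> b
  X3 -> B B

Fill CYK table bottom-up (cells [i..j] with 1 ≤ i ≤ j ≤ 2 only):
  cell(1,1) b: {A,T2}  orig:{A}
  cell(2,2) c: {S,T1}  orig:{S}
  cell(1,2) bc: {B}

Original NTs in T[1,2] deriving "bc": ["B"]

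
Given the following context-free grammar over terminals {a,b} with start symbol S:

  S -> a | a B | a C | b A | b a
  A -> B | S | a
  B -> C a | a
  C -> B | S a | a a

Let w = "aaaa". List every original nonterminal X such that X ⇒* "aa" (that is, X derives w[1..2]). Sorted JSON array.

CNF form of G:
  S -> T0 B | T0 C | T1 A | T1 T0 | a
  A -> C T0 | T0 B | T0 C | T1 A | T1 T0 | a
  B -> C T0 | a
  C -> C T0 | S T0 | T0 T0 | a
  T0 -> a
  T1 -> b

CYK table (by increasing span), restricted to cells inside w[1..2]:
  T[1,1] 'a' = {A,B,C,S,T0}  orig:{A,B,C,S}
  T[2,2] 'a' = {A,B,C,S,T0}  orig:{A,B,C,S}
  T[1,2] 'aa' = {A,B,C,S}

Original NTs in T[1,2] deriving "aa": ["A", "B", "C", "S"]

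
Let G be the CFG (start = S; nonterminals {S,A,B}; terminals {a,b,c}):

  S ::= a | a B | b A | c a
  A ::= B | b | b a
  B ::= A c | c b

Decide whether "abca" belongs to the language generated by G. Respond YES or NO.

Convert to CNF:
  S -> T0 T2 | T1 A | T2 B | a
  A -> A T0 | T0 T1 | T1 T2 | b
  B -> A T0 | T0 T1
  T0 -> c
  T1 -> b
  T2 -> a

CYK fill:
  cell(0,0) a: {S,T2}  orig:{S}
  cell(1,1) b: {A,T1}  orig:{A}
  cell(2,2) c: {T0}  orig:{}
  cell(3,3) a: {S,T2}  orig:{S}
  cell(0,1) ab: ∅
  cell(1,2) bc: {A,B}
  cell(2,3) ca: {S}
  cell(0,2) abc: {S}
  cell(1,3) bca: ∅
  cell(0,3) abca: ∅

S ∉ T[0,3] ⇒ NO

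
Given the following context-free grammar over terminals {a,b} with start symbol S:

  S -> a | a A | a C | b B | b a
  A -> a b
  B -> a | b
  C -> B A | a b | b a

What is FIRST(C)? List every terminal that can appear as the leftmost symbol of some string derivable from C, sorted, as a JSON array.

FIRST sets, iterate to fixpoint:
[1]
  A via A→a b: +{a}
  B via B→a: +{a}
  B via B→b: +{b}
  C via C→B A: +{a,b}
  S via S→a: +{a}
  S via S→b B: +{b}
  S: {a,b}  A: {a}  B: {a,b}  C: {a,b}
[2] done
  S: {a,b}  A: {a}  B: {a,b}  C: {a,b}

FIRST(C) = ["a", "b"]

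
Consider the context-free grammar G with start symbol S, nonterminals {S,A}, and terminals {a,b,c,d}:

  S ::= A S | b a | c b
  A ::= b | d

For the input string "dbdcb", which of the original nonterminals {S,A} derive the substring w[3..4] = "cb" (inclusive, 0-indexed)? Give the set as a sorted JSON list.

Convert to CNF:
  S -> A S | T0 T1 | T2 T0
  A -> b | d
  T0 -> b
  T1 -> a
  T2 -> c

CYK fill — only the sub-triangle for w[3..4]:
  T[3,3] 'c' = {T2}  orig:{}
  T[4,4] 'b' = {A,T0}  orig:{A}
  T[3,4] 'cb' = {S}

Original NTs in T[3,4] deriving "cb": ["S"]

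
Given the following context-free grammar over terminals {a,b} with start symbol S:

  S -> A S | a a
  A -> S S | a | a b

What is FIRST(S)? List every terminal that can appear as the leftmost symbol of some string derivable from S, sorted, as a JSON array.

Compute FIRST by fixpoint:
pass 1:
  A via A→a: +{a}
  S via S→A S: +{a}
  FIRST[S]={a}  FIRST[A]={a}
pass 2: (stable)
  FIRST[S]={a}  FIRST[A]={a}

FIRST(S) = ["a"]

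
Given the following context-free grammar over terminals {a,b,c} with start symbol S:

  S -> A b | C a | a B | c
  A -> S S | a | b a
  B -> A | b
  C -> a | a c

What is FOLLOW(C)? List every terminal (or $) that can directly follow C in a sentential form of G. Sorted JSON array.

FIRST sets, iterate to fixpoint:
[1]
  A via A→a: +{a}
  A via A→b a: +{b}
  B via B→A: +{a,b}
  C via C→a: +{a}
  S via S→A b: +{a,b}
  S via S→c: +{c}
  FIRST[S]={a,b,c}  FIRST[A]={a,b}  FIRST[B]={a,b}  FIRST[C]={a}
[2]
  A via A→S S: +{c}
  B via B→A: +{c}
  FIRST[S]={a,b,c}  FIRST[A]={a,b,c}  FIRST[B]={a,b,c}  FIRST[C]={a}
[3] (no change)
  FIRST[S]={a,b,c}  FIRST[A]={a,b,c}  FIRST[B]={a,b,c}  FIRST[C]={a}

FOLLOW iteration:
FOLLOW(S) := {$}
round 1:
  A→S S: FOLLOW(S) ⊇ FIRST(S) = {a,b,c}; new: +{a,b,c}
  S→A b: FOLLOW(A) ⊇ FIRST(b) = {b}; new: +{b}
  S→C a: FOLLOW(C) ⊇ FIRST(a) = {a}; new: +{a}
  S→a B: FOLLOW(B) ⊇ FOLLOW(S) ⊇ {$,a,b,c}; new: +{$,a,b,c}
  FOLLOW(S)={$,a,b,c}  FOLLOW(A)={b}  FOLLOW(B)={$,a,b,c}  FOLLOW(C)={a}
round 2:
  B→A: FOLLOW(A) ⊇ FOLLOW(B) ⊇ {$,a,b,c}; new: +{$,a,c}
  FOLLOW(S)={$,a,b,c}  FOLLOW(A)={$,a,b,c}  FOLLOW(B)={$,a,b,c}  FOLLOW(C)={a}
round 3: (no change)
  FOLLOW(S)={$,a,b,c}  FOLLOW(A)={$,a,b,c}  FOLLOW(B)={$,a,b,c}  FOLLOW(C)={a}

FOLLOW(C) = ["a"]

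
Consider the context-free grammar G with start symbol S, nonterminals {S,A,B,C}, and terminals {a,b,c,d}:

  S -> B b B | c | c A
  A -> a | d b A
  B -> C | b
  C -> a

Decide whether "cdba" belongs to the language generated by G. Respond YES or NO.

Convert to CNF:
  S -> B X4 | T2 A | c
  A -> T0 X3 | a
  B -> a | b
  C -> a
  T0 -> d
  T1 -> b
  T2 -> c
  X3 -> T1 A
  X4 -> T1 B

CYK table (by increasing span):
  [0..0]={S,T2}  "c"  orig:{S}
  [1..1]={T0}  "d"  orig:{}
  [2..2]={B,T1}  "b"  orig:{B}
  [3..3]={A,B,C}  "a"
  [0..1]=∅  "cd"
  [1..2]=∅  "db"
  [2..3]={X3,X4}  "ba"  orig:{}
  [0..2]=∅  "cdb"
  [1..3]={A}  "dba"
  [0..3]={S}  "cdba"

S ∈ T[0,3] ⇒ YES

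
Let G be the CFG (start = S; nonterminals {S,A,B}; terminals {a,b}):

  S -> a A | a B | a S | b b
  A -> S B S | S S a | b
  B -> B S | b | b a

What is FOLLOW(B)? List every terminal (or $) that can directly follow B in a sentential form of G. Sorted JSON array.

FIRST sets, iterate to fixpoint:
[1]
  A via A→b: +{b}
  B via B→b: +{b}
  S via S→a A: +{a}
  S via S→b b: +{b}
  FIRST[S]={a,b}  FIRST[A]={b}  FIRST[B]={b}
[2]
  A via A→S B S: +{a}
  FIRST[S]={a,b}  FIRST[A]={a,b}  FIRST[B]={b}
[3] (stable)
  FIRST[S]={a,b}  FIRST[A]={a,b}  FIRST[B]={b}

Compute FOLLOW by fixpoint:
seed FOLLOW(S) with $
round 1:
  A→S B S: FOLLOW(S) ⊇ FIRST(B) = {b}; new: +{b}
  A→S B S: FOLLOW(B) ⊇ FIRST(S) = {a,b}; new: +{a,b}
  A→S S a: FOLLOW(S) ⊇ FIRST(S) = {a,b}; new: +{a}
  S→a A: FOLLOW(A) ⊇ FOLLOW(S) ⊇ {$,a,b}; new: +{$,a,b}
  S→a B: FOLLOW(B) ⊇ FOLLOW(S) ⊇ {$,a,b}; new: +{$}
  FOLLOW[S]={$,a,b}  FOLLOW[A]={$,a,b}  FOLLOW[B]={$,a,b}
round 2: (stable)
  FOLLOW[S]={$,a,b}  FOLLOW[A]={$,a,b}  FOLLOW[B]={$,a,b}

FOLLOW(B) = ["$", "a", "b"]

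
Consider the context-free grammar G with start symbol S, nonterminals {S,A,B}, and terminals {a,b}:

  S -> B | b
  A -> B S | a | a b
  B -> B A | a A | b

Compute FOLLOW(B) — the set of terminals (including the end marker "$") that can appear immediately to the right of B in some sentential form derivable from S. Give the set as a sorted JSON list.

Compute FIRST by fixpoint:
iter 1:
  A via A→a: +{a}
  B via B→a A: +{a}
  B via B→b: +{b}
  S via S→B: +{a,b}
  S: {a,b}  A: {a}  B: {a,b}
iter 2:
  A via A→B S: +{b}
  S: {a,b}  A: {a,b}  B: {a,b}
iter 3: (no change)
  S: {a,b}  A: {a,b}  B: {a,b}

FOLLOW iteration:
seed FOLLOW(S) with $
pass 1:
  A→B S: FOLLOW(B) ⊇ FIRST(S) = {a,b}; new: +{a,b}
  B→B A: FOLLOW(A) ⊇ FOLLOW(B) ⊇ {a,b}; new: +{a,b}
  S→B: FOLLOW(B) ⊇ FOLLOW(S) ⊇ {$}; new: +{$}
  S: {$}  A: {a,b}  B: {$,a,b}
pass 2:
  A→B S: FOLLOW(S) ⊇ FOLLOW(A) ⊇ {a,b}; new: +{a,b}
  B→B A: FOLLOW(A) ⊇ FOLLOW(B) ⊇ {$,a,b}; new: +{$}
  S: {$,a,b}  A: {$,a,b}  B: {$,a,b}
pass 3: (no change)
  S: {$,a,b}  A: {$,a,b}  B: {$,a,b}

FOLLOW(B) = ["$", "a", "b"]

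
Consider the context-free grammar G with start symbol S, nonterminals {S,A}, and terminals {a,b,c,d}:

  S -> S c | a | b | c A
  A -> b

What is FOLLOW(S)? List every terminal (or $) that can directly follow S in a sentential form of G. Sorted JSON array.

Compute FIRST by fixpoint:
iter 1:
  A via A→b: +{b}
  S via S→a: +{a}
  S via S→b: +{b}
  S via S→c A: +{c}
  FIRST[S]={a,b,c}  FIRST[A]={b}
iter 2: (stable)
  FIRST[S]={a,b,c}  FIRST[A]={b}

Compute FOLLOW by fixpoint:
seed FOLLOW(S) with $
round 1:
  S→S c: FOLLOW(S) ⊇ FIRST(c) = {c}; new: +{c}
  S→c A: FOLLOW(A) ⊇ FOLLOW(S) ⊇ {$,c}; new: +{$,c}
  FOLLOW[S]={$,c}  FOLLOW[A]={$,c}
round 2: — fixpoint
  FOLLOW[S]={$,c}  FOLLOW[A]={$,c}

FOLLOW(S) = ["$", "c"]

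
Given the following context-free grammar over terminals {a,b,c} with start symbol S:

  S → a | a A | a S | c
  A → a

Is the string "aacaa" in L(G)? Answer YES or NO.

Convert to CNF:
  S -> T0 A | T0 S | a | c
  A -> a
  T0 -> a

CYK table (by increasing span):
  T[0,0] 'a' = {A,S,T0}  orig:{A,S}
  T[1,1] 'a' = {A,S,T0}  orig:{A,S}
  T[2,2] 'c' = {S}
  T[3,3] 'a' = {A,S,T0}  orig:{A,S}
  T[4,4] 'a' = {A,S,T0}  orig:{A,S}
  T[0,1] 'aa' = {S}
  T[1,2] 'ac' = {S}
  T[2,3] 'ca' = ∅
  T[3,4] 'aa' = {S}
  T[0,2] 'aac' = {S}
  T[1,3] 'aca' = ∅
  T[2,4] 'caa' = ∅
  T[0,3] 'aaca' = ∅
  T[1,4] 'acaa' = ∅
  T[0,4] 'aacaa' = ∅

S ∉ T[0,4] ⇒ NO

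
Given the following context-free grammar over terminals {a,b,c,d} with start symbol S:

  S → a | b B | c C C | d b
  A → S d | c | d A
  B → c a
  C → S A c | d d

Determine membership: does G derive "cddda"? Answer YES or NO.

CNF form of G:
  S -> T0 T3 | T1 X5 | T3 B | a
  A -> S T0 | T0 A | c
  B -> T1 T2
  C -> S X4 | T0 T0
  T0 -> d
  T1 -> c
  T2 -> a
  T3 -> b
  X4 -> A T1
  X5 -> C C

Fill CYK table bottom-up:
  [0..0]={A,T1}  "c"  orig:{A}
  [1..1]={T0}  "d"  orig:{}
  [2..2]={T0}  "d"  orig:{}
  [3..3]={T0}  "d"  orig:{}
  [4..4]={S,T2}  "a"  orig:{S}
  [0..1]=∅  "cd"
  [1..2]={C}  "dd"
  [2..3]={C}  "dd"
  [3..4]=∅  "da"
  [0..2]=∅  "cdd"
  [1..3]=∅  "ddd"
  [2..4]=∅  "dda"
  [0..3]=∅  "cddd"
  [1..4]=∅  "ddda"
  [0..4]=∅  "cddda"

S ∉ T[0,4] ⇒ NO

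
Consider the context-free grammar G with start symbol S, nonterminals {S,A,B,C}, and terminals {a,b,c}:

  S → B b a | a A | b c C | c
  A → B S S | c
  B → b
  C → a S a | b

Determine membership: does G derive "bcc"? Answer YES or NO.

CNF form of G:
  S -> B X5 | T0 A | T1 X6 | c
  A -> B X3 | c
  B -> b
  C -> T0 X4 | b
  T0 -> a
  T1 -> b
  T2 -> c
  X3 -> S S
  X4 -> S T0
  X5 -> T1 T0
  X6 -> T2 C

CYK fill:
  T[0,0] 'b' = {B,C,T1}  orig:{B,C}
  T[1,1] 'c' = {A,S,T2}  orig:{A,S}
  T[2,2] 'c' = {A,S,T2}  orig:{A,S}
  T[0,1] 'bc' = ∅
  T[1,2] 'cc' = {X3}  orig:{}
  T[0,2] 'bcc' = {A}

S ∉ T[0,2] ⇒ NO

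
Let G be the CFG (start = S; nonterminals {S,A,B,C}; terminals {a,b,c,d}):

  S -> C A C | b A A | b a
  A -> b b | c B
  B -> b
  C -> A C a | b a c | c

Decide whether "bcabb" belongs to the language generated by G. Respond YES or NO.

Convert to CNF:
  S -> C X5 | T0 T2 | T0 X6
  A -> T0 T0 | T1 B
  B -> b
  C -> A X3 | T0 X4 | c
  T0 -> b
  T1 -> c
  T2 -> a
  X3 -> C T2
  X4 -> T2 T1
  X5 -> A C
  X6 -> A A

Fill CYK table bottom-up:
  cell(0,0) b: {B,T0}  orig:{B}
  cell(1,1) c: {C,T1}  orig:{C}
  cell(2,2) a: {T2}  orig:{}
  cell(3,3) b: {B,T0}  orig:{B}
  cell(4,4) b: {B,T0}  orig:{B}
  cell(0,1) bc: ∅
  cell(1,2) ca: {X3}  orig:{}
  cell(2,3) ab: ∅
  cell(3,4) bb: {A}
  cell(0,2) bca: ∅
  cell(1,3) cab: ∅
  cell(2,4) abb: ∅
  cell(0,3) bcab: ∅
  cell(1,4) cabb: ∅
  cell(0,4) bcabb: ∅

S ∉ T[0,4] ⇒ NO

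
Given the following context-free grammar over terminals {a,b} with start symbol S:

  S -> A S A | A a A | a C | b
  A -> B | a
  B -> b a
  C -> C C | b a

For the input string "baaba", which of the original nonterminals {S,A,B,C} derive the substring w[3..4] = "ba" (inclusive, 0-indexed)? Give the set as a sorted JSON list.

CNF form of G:
  S -> A X2 | A X3 | T1 C | b
  A -> T0 T1 | a
  B -> T0 T1
  C -> C C | T0 T1
  T0 -> b
  T1 -> a
  X2 -> S A
  X3 -> T1 A

Fill CYK table bottom-up (cells [i..j] with 3 ≤ i ≤ j ≤ 4 only):
  [3..3]={S,T0}  "b"  orig:{S}
  [4..4]={A,T1}  "a"  orig:{A}
  [3..4]={A,B,C,X2}  "ba"  orig:{A,B,C}

Original NTs in T[3,4] deriving "ba": ["A", "B", "C"]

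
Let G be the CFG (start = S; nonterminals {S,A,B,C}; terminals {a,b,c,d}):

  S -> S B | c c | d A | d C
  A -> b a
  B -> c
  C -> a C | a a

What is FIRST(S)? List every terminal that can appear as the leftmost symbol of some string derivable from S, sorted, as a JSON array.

FIRST sets, iterate to fixpoint:
pass 1:
  A via A→b a: +{b}
  B via B→c: +{c}
  C via C→a C: +{a}
  S via S→c c: +{c}
  S via S→d A: +{d}
  FIRST[S]={c,d}  FIRST[A]={b}  FIRST[B]={c}  FIRST[C]={a}
pass 2: — fixpoint
  FIRST[S]={c,d}  FIRST[A]={b}  FIRST[B]={c}  FIRST[C]={a}

FIRST(S) = ["c", "d"]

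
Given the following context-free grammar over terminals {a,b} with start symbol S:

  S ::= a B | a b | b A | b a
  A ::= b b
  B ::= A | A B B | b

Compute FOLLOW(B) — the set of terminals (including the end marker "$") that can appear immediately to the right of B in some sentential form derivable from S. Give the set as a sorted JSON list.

Compute FIRST by fixpoint:
[1]
  A via A→b b: +{b}
  B via B→A: +{b}
  S via S→a B: +{a}
  S via S→b A: +{b}
  FIRST(S)={a,b}  FIRST(A)={b}  FIRST(B)={b}
[2] (no change)
  FIRST(S)={a,b}  FIRST(A)={b}  FIRST(B)={b}

FOLLOW sets:
seed FOLLOW(S) with $
round 1:
  B→A B B: FOLLOW(A) ⊇ FIRST(B) = {b}; new: +{b}
  B→A B B: FOLLOW(B) ⊇ FIRST(B) = {b}; new: +{b}
  S→a B: FOLLOW(B) ⊇ FOLLOW(S) ⊇ {$}; new: +{$}
  S→b A: FOLLOW(A) ⊇ FOLLOW(S) ⊇ {$}; new: +{$}
  FOLLOW(S)={$}  FOLLOW(A)={$,b}  FOLLOW(B)={$,b}
round 2: (no change)
  FOLLOW(S)={$}  FOLLOW(A)={$,b}  FOLLOW(B)={$,b}

FOLLOW(B) = ["$", "b"]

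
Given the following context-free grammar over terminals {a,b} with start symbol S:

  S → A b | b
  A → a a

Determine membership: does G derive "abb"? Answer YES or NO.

CNF form of G:
  S -> A T1 | b
  A -> T0 T0
  T0 -> a
  T1 -> b

CYK fill:
  T[0,0] 'a' = {T0}  orig:{}
  T[1,1] 'b' = {S,T1}  orig:{S}
  T[2,2] 'b' = {S,T1}  orig:{S}
  T[0,1] 'ab' = ∅
  T[1,2] 'bb' = ∅
  T[0,2] 'abb' = ∅

S ∉ T[0,2] ⇒ NO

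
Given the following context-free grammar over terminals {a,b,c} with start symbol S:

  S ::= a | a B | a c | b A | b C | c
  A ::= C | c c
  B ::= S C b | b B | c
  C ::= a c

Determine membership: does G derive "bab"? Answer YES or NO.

CNF form of G:
  S -> T0 B | T0 T1 | T2 A | T2 C | a | c
  A -> T0 T1 | T1 T1
  B -> S X3 | T2 B | c
  C -> T0 T1
  T0 -> a
  T1 -> c
  T2 -> b
  X3 -> C T2

CYK table (by increasing span):
  [0..0]={T2}  "b"  orig:{}
  [1..1]={S,T0}  "a"  orig:{S}
  [2..2]={T2}  "b"  orig:{}
  [0..1]=∅  "ba"
  [1..2]=∅  "ab"
  [0..2]=∅  "bab"

S ∉ T[0,2] ⇒ NO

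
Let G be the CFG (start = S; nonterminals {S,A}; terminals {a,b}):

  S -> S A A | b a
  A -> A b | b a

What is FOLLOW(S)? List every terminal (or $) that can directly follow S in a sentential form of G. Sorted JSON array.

FIRST iteration:
iter 1:
  A via A→b a: +{b}
  S via S→b a: +{b}
  FIRST[S]={b}  FIRST[A]={b}
iter 2: (no change)
  FIRST[S]={b}  FIRST[A]={b}

Compute FOLLOW by fixpoint:
FOLLOW(S) := {$}
round 1:
  A→A b: FOLLOW(A) ⊇ FIRST(b) = {b}; new: +{b}
  S→S A A: FOLLOW(S) ⊇ FIRST(A) = {b}; new: +{b}
  S→S A A: FOLLOW(A) ⊇ FOLLOW(S) ⊇ {$,b}; new: +{$}
  FOLLOW(S)={$,b}  FOLLOW(A)={$,b}
round 2: (no change)
  FOLLOW(S)={$,b}  FOLLOW(A)={$,b}

FOLLOW(S) = ["$", "b"]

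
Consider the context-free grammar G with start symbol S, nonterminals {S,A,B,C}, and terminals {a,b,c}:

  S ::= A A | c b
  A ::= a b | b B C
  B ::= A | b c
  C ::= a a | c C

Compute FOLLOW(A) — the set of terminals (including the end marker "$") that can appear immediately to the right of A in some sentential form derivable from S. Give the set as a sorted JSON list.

Compute FIRST by fixpoint:
pass 1:
  A via A→a b: +{a}
  A via A→b B C: +{b}
  B via B→A: +{a,b}
  C via C→a a: +{a}
  C via C→c C: +{c}
  S via S→A A: +{a,b}
  S via S→c b: +{c}
  S: {a,b,c}  A: {a,b}  B: {a,b}  C: {a,c}
pass 2: (stable)
  S: {a,b,c}  A: {a,b}  B: {a,b}  C: {a,c}

FOLLOW sets:
seed FOLLOW(S) with $
[1]
  A→b B C: FOLLOW(B) ⊇ FIRST(C) = {a,c}; new: +{a,c}
  B→A: FOLLOW(A) ⊇ FOLLOW(B) ⊇ {a,c}; new: +{a,c}
  S→A A: FOLLOW(A) ⊇ FIRST(A) = {a,b}; new: +{b}
  S→A A: FOLLOW(A) ⊇ FOLLOW(S) ⊇ {$}; new: +{$}
  FOLLOW(S)={$}  FOLLOW(A)={$,a,b,c}  FOLLOW(B)={a,c}  FOLLOW(C)={}
[2]
  A→b B C: FOLLOW(C) ⊇ FOLLOW(A) ⊇ {$,a,b,c}; new: +{$,a,b,c}
  FOLLOW(S)={$}  FOLLOW(A)={$,a,b,c}  FOLLOW(B)={a,c}  FOLLOW(C)={$,a,b,c}
[3] done
  FOLLOW(S)={$}  FOLLOW(A)={$,a,b,c}  FOLLOW(B)={a,c}  FOLLOW(C)={$,a,b,c}

FOLLOW(A) = ["$", "a", "b", "c"]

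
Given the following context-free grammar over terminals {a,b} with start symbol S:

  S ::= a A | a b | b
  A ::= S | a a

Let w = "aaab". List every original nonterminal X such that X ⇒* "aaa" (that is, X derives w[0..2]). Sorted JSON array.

CNF form of G:
  S -> T0 A | T0 T1 | b
  A -> T0 A | T0 T0 | T0 T1 | b
  T0 -> a
  T1 -> b

Fill CYK table bottom-up — only the sub-triangle for w[0..2]:
  [0..0]={T0}  "a"  orig:{}
  [1..1]={T0}  "a"  orig:{}
  [2..2]={T0}  "a"  orig:{}
  [0..1]={A}  "aa"
  [1..2]={A}  "aa"
  [0..2]={A,S}  "aaa"

Original NTs in T[0,2] deriving "aaa": ["A", "S"]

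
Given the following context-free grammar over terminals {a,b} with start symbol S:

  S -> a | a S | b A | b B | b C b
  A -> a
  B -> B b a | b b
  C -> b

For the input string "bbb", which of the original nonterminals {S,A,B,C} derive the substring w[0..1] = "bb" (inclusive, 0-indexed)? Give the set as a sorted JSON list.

CNF form of G:
  S -> T0 A | T0 B | T0 X3 | T1 S | a
  A -> a
  B -> B X2 | T0 T0
  C -> b
  T0 -> b
  T1 -> a
  X2 -> T0 T1
  X3 -> C T0

Fill CYK table bottom-up, restricted to cells inside w[0..1]:
  [0..0]={C,T0}  "b"  orig:{C}
  [1..1]={C,T0}  "b"  orig:{C}
  [0..1]={B,X3}  "bb"  orig:{B}

Original NTs in T[0,1] deriving "bb": ["B"]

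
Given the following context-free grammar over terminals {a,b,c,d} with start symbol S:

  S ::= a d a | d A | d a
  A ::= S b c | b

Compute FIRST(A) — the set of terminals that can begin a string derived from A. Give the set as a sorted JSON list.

Compute FIRST by fixpoint:
round 1:
  A via A→b: +{b}
  S via S→a d a: +{a}
  S via S→d A: +{d}
  S: {a,d}  A: {b}
round 2:
  A via A→S b c: +{a,d}
  S: {a,d}  A: {a,b,d}
round 3: done
  S: {a,d}  A: {a,b,d}

FIRST(A) = ["a", "b", "d"]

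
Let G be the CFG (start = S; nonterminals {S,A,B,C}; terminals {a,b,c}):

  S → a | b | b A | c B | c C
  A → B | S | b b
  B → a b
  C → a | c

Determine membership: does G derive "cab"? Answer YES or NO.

Convert to CNF:
  S -> T1 A | T2 B | T2 C | a | b
  A -> T0 T1 | T1 A | T1 T1 | T2 B | T2 C | a | b
  B -> T0 T1
  C -> a | c
  T0 -> a
  T1 -> b
  T2 -> c

Fill CYK table bottom-up:
  [0..0]={C,T2}  "c"  orig:{C}
  [1..1]={A,C,S,T0}  "a"  orig:{A,C,S}
  [2..2]={A,S,T1}  "b"  orig:{A,S}
  [0..1]={A,S}  "ca"
  [1..2]={A,B}  "ab"
  [0..2]={A,S}  "cab"

S ∈ T[0,2] ⇒ YES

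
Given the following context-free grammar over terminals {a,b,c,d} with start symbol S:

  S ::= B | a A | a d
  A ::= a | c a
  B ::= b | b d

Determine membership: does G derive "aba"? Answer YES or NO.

CNF form of G:
  S -> T1 A | T1 T3 | T2 T3 | b
  A -> T0 T1 | a
  B -> T2 T3 | b
  T0 -> c
  T1 -> a
  T2 -> b
  T3 -> d

CYK fill:
  T[0,0] 'a' = {A,T1}  orig:{A}
  T[1,1] 'b' = {B,S,T2}  orig:{B,S}
  T[2,2] 'a' = {A,T1}  orig:{A}
  T[0,1] 'ab' = ∅
  T[1,2] 'ba' = ∅
  T[0,2] 'aba' = ∅

S ∉ T[0,2] ⇒ NO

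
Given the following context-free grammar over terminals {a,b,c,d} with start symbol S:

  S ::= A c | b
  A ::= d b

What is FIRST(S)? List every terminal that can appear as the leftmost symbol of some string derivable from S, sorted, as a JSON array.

FIRST iteration:
pass 1:
  A via A→d b: +{d}
  S via S→A c: +{d}
  S via S→b: +{b}
  FIRST[S]={b,d}  FIRST[A]={d}
pass 2: (stable)
  FIRST[S]={b,d}  FIRST[A]={d}

FIRST(S) = ["b", "d"]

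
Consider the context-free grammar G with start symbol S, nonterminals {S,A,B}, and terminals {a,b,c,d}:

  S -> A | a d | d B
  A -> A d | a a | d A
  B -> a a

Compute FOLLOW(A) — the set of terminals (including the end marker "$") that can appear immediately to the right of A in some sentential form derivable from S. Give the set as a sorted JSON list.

Compute FIRST by fixpoint:
[1]
  A via A→a a: +{a}
  A via A→d A: +{d}
  B via B→a a: +{a}
  S via S→A: +{a,d}
  FIRST(S)={a,d}  FIRST(A)={a,d}  FIRST(B)={a}
[2] (no change)
  FIRST(S)={a,d}  FIRST(A)={a,d}  FIRST(B)={a}

Compute FOLLOW by fixpoint:
FOLLOW(S) := {$}
pass 1:
  A→A d: FOLLOW(A) ⊇ FIRST(d) = {d}; new: +{d}
  S→A: FOLLOW(A) ⊇ FOLLOW(S) ⊇ {$}; new: +{$}
  S→d B: FOLLOW(B) ⊇ FOLLOW(S) ⊇ {$}; new: +{$}
  S: {$}  A: {$,d}  B: {$}
pass 2: (no change)
  S: {$}  A: {$,d}  B: {$}

FOLLOW(A) = ["$", "d"]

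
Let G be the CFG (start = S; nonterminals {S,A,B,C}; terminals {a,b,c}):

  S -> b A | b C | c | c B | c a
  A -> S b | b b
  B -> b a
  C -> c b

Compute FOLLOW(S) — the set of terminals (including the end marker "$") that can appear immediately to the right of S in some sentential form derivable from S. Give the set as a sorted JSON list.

Compute FIRST by fixpoint:
[1]
  A via A→b b: +{b}
  B via B→b a: +{b}
  C via C→c b: +{c}
  S via S→b A: +{b}
  S via S→c: +{c}
  FIRST[S]={b,c}  FIRST[A]={b}  FIRST[B]={b}  FIRST[C]={c}
[2]
  A via A→S b: +{c}
  FIRST[S]={b,c}  FIRST[A]={b,c}  FIRST[B]={b}  FIRST[C]={c}
[3] done
  FIRST[S]={b,c}  FIRST[A]={b,c}  FIRST[B]={b}  FIRST[C]={c}

FOLLOW iteration:
initialize: $ ∈ FOLLOW(S)
round 1:
  A→S b: FOLLOW(S) ⊇ FIRST(b) = {b}; new: +{b}
  S→b A: FOLLOW(A) ⊇ FOLLOW(S) ⊇ {$,b}; new: +{$,b}
  S→b C: FOLLOW(C) ⊇ FOLLOW(S) ⊇ {$,b}; new: +{$,b}
  S→c B: FOLLOW(B) ⊇ FOLLOW(S) ⊇ {$,b}; new: +{$,b}
  FOLLOW[S]={$,b}  FOLLOW[A]={$,b}  FOLLOW[B]={$,b}  FOLLOW[C]={$,b}
round 2: — fixpoint
  FOLLOW[S]={$,b}  FOLLOW[A]={$,b}  FOLLOW[B]={$,b}  FOLLOW[C]={$,b}

FOLLOW(S) = ["$", "b"]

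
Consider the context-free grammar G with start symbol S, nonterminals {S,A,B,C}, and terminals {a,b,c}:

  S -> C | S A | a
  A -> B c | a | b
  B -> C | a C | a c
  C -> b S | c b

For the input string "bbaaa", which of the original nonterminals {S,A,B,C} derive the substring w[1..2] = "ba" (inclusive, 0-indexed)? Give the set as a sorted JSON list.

CNF form of G:
  S -> S A | T0 T2 | T2 S | a
  A -> B T0 | a | b
  B -> T0 T2 | T1 C | T1 T0 | T2 S
  C -> T0 T2 | T2 S
  T0 -> c
  T1 -> a
  T2 -> b

CYK table (by increasing span) — only the sub-triangle for w[1..2]:
  T[1,1] 'b' = {A,T2}  orig:{A}
  T[2,2] 'a' = {A,S,T1}  orig:{A,S}
  T[1,2] 'ba' = {B,C,S}

Original NTs in T[1,2] deriving "ba": ["B", "C", "S"]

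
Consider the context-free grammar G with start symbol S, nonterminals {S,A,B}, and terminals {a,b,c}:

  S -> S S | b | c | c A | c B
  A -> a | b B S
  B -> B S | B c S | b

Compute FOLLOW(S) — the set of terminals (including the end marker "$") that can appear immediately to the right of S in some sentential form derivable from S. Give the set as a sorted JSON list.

Compute FIRST by fixpoint:
[1]
  A via A→a: +{a}
  A via A→b B S: +{b}
  B via B→b: +{b}
  S via S→b: +{b}
  S via S→c: +{c}
  S: {b,c}  A: {a,b}  B: {b}
[2] (stable)
  S: {b,c}  A: {a,b}  B: {b}

Compute FOLLOW by fixpoint:
initialize: $ ∈ FOLLOW(S)
pass 1:
  A→b B S: FOLLOW(B) ⊇ FIRST(S) = {b,c}; new: +{b,c}
  B→B S: FOLLOW(S) ⊇ FOLLOW(B) ⊇ {b,c}; new: +{b,c}
  S→c A: FOLLOW(A) ⊇ FOLLOW(S) ⊇ {$,b,c}; new: +{$,b,c}
  S→c B: FOLLOW(B) ⊇ FOLLOW(S) ⊇ {$,b,c}; new: +{$}
  FOLLOW(S)={$,b,c}  FOLLOW(A)={$,b,c}  FOLLOW(B)={$,b,c}
pass 2: — fixpoint
  FOLLOW(S)={$,b,c}  FOLLOW(A)={$,b,c}  FOLLOW(B)={$,b,c}

FOLLOW(S) = ["$", "b", "c"]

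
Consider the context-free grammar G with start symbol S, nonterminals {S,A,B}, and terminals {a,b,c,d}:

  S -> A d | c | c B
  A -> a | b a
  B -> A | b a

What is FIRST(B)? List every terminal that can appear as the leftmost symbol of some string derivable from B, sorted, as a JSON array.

FIRST iteration:
[1]
  A via A→a: +{a}
  A via A→b a: +{b}
  B via B→A: +{a,b}
  S via S→A d: +{a,b}
  S via S→c: +{c}
  FIRST(S)={a,b,c}  FIRST(A)={a,b}  FIRST(B)={a,b}
[2] (stable)
  FIRST(S)={a,b,c}  FIRST(A)={a,b}  FIRST(B)={a,b}

FIRST(B) = ["a", "b"]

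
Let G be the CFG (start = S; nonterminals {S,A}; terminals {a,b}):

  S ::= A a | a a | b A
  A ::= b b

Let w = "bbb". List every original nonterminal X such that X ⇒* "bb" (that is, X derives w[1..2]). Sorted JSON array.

Convert to CNF:
  S -> A T1 | T0 A | T1 T1
  A -> T0 T0
  T0 -> b
  T1 -> a

CYK fill — only the sub-triangle for w[1..2]:
  [1..1]={T0}  "b"  orig:{}
  [2..2]={T0}  "b"  orig:{}
  [1..2]={A}  "bb"

Original NTs in T[1,2] deriving "bb": ["A"]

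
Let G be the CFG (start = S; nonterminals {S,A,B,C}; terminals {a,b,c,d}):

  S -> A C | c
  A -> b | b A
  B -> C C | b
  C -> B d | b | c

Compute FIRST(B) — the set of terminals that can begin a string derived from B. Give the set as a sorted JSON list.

Compute FIRST by fixpoint:
pass 1:
  A via A→b: +{b}
  B via B→b: +{b}
  C via C→B d: +{b}
  C via C→c: +{c}
  S via S→A C: +{b}
  S via S→c: +{c}
  S: {b,c}  A: {b}  B: {b}  C: {b,c}
pass 2:
  B via B→C C: +{c}
  S: {b,c}  A: {b}  B: {b,c}  C: {b,c}
pass 3: — fixpoint
  S: {b,c}  A: {b}  B: {b,c}  C: {b,c}

FIRST(B) = ["b", "c"]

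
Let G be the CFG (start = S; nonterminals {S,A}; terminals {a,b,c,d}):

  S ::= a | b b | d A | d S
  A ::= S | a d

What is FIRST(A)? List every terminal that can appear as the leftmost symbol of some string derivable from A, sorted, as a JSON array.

FIRST iteration:
[1]
  A via A→a d: +{a}
  S via S→a: +{a}
  S via S→b b: +{b}
  S via S→d A: +{d}
  FIRST(S)={a,b,d}  FIRST(A)={a}
[2]
  A via A→S: +{b,d}
  FIRST(S)={a,b,d}  FIRST(A)={a,b,d}
[3] (stable)
  FIRST(S)={a,b,d}  FIRST(A)={a,b,d}

FIRST(A) = ["a", "b", "d"]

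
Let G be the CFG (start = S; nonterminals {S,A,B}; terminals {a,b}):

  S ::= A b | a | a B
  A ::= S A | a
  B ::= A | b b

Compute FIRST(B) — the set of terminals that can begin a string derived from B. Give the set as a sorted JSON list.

FIRST iteration:
round 1:
  A via A→a: +{a}
  B via B→A: +{a}
  B via B→b b: +{b}
  S via S→A b: +{a}
  FIRST(S)={a}  FIRST(A)={a}  FIRST(B)={a,b}
round 2: (stable)
  FIRST(S)={a}  FIRST(A)={a}  FIRST(B)={a,b}

FIRST(B) = ["a", "b"]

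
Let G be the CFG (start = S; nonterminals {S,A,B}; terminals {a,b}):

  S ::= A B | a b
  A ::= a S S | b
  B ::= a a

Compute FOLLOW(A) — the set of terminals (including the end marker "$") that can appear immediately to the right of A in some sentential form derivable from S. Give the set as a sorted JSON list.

FIRST sets, iterate to fixpoint:
round 1:
  A via A→a S S: +{a}
  A via A→b: +{b}
  B via B→a a: +{a}
  S via S→A B: +{a,b}
  S: {a,b}  A: {a,b}  B: {a}
round 2: (no change)
  S: {a,b}  A: {a,b}  B: {a}

FOLLOW sets:
FOLLOW(S) := {$}
[1]
  A→a S S: FOLLOW(S) ⊇ FIRST(S) = {a,b}; new: +{a,b}
  S→A B: FOLLOW(A) ⊇ FIRST(B) = {a}; new: +{a}
  S→A B: FOLLOW(B) ⊇ FOLLOW(S) ⊇ {$,a,b}; new: +{$,a,b}
  FOLLOW(S)={$,a,b}  FOLLOW(A)={a}  FOLLOW(B)={$,a,b}
[2] — fixpoint
  FOLLOW(S)={$,a,b}  FOLLOW(A)={a}  FOLLOW(B)={$,a,b}

FOLLOW(A) = ["a"]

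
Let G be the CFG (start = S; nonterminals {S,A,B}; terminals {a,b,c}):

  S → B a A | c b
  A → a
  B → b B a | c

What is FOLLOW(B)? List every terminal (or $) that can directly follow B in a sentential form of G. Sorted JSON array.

FIRST sets, iterate to fixpoint:
round 1:
  A via A→a: +{a}
  B via B→b B a: +{b}
  B via B→c: +{c}
  S via S→B a A: +{b,c}
  S: {b,c}  A: {a}  B: {b,c}
round 2: (stable)
  S: {b,c}  A: {a}  B: {b,c}

Compute FOLLOW by fixpoint:
seed FOLLOW(S) with $
iter 1:
  B→b B a: FOLLOW(B) ⊇ FIRST(a) = {a}; new: +{a}
  S→B a A: FOLLOW(A) ⊇ FOLLOW(S) ⊇ {$}; new: +{$}
  S: {$}  A: {$}  B: {a}
iter 2: (no change)
  S: {$}  A: {$}  B: {a}

FOLLOW(B) = ["a"]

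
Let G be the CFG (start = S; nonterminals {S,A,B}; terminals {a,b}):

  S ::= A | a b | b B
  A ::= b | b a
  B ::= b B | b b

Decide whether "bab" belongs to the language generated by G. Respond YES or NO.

CNF form of G:
  S -> T0 B | T0 T1 | T1 T0 | b
  A -> T0 T1 | b
  B -> T0 B | T0 T0
  T0 -> b
  T1 -> a

CYK table (by increasing span):
  [0..0]={A,S,T0}  "b"  orig:{A,S}
  [1..1]={T1}  "a"  orig:{}
  [2..2]={A,S,T0}  "b"  orig:{A,S}
  [0..1]={A,S}  "ba"
  [1..2]={S}  "ab"
  [0..2]=∅  "bab"

S ∉ T[0,2] ⇒ NO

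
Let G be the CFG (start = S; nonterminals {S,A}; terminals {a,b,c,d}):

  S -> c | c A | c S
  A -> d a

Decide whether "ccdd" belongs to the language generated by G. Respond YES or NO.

CNF form of G:
  S -> T2 A | T2 S | c
  A -> T0 T1
  T0 -> d
  T1 -> a
  T2 -> c

CYK fill:
  [0..0]={S,T2}  "c"  orig:{S}
  [1..1]={S,T2}  "c"  orig:{S}
  [2..2]={T0}  "d"  orig:{}
  [3..3]={T0}  "d"  orig:{}
  [0..1]={S}  "cc"
  [1..2]=∅  "cd"
  [2..3]=∅  "dd"
  [0..2]=∅  "ccd"
  [1..3]=∅  "cdd"
  [0..3]=∅  "ccdd"

S ∉ T[0,3] ⇒ NO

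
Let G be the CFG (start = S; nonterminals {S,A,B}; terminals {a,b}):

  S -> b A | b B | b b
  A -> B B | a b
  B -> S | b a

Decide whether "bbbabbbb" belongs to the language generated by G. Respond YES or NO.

Convert to CNF:
  S -> T1 A | T1 B | T1 T1
  A -> B B | T0 T1
  B -> T1 A | T1 B | T1 T0 | T1 T1
  T0 -> a
  T1 -> b

CYK fill:
  [0..0]={T1}  "b"  orig:{}
  [1..1]={T1}  "b"  orig:{}
  [2..2]={T1}  "b"  orig:{}
  [3..3]={T0}  "a"  orig:{}
  [4..4]={T1}  "b"  orig:{}
  [5..5]={T1}  "b"  orig:{}
  [6..6]={T1}  "b"  orig:{}
  [7..7]={T1}  "b"  orig:{}
  [0..1]={B,S}  "bb"
  [1..2]={B,S}  "bb"
  [2..3]={B}  "ba"
  [3..4]={A}  "ab"
  [4..5]={B,S}  "bb"
  [5..6]={B,S}  "bb"
  [6..7]={B,S}  "bb"
  [0..2]={B,S}  "bbb"
  [1..3]={B,S}  "bba"
  [2..4]={B,S}  "bab"
  [3..5]=∅  "abb"
  [4..6]={B,S}  "bbb"
  [5..7]={B,S}  "bbb"
  [0..3]={A,B,S}  "bbba"
  [1..4]={B,S}  "bbab"
  [2..5]={A}  "babb"
  [3..6]=∅  "abbb"
  [4..7]={A,B,S}  "bbbb"
  [0..4]={A,B,S}  "bbbab"
  [1..5]={A,B,S}  "bbabb"
  [2..6]={A}  "babbb"
  [3..7]=∅  "abbbb"
  [0..5]={A,B,S}  "bbbabb"
  [1..6]={A,B,S}  "bbabbb"
  [2..7]={A}  "babbbb"
  [0..6]={A,B,S}  "bbbabbb"
  [1..7]={A,B,S}  "bbabbbb"
  [0..7]={A,B,S}  "bbbabbbb"

S ∈ T[0,7] ⇒ YES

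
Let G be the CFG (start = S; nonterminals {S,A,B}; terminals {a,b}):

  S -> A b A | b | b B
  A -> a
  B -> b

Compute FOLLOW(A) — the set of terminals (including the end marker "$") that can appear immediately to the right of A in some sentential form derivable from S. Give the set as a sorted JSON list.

Compute FIRST by fixpoint:
round 1:
  A via A→a: +{a}
  B via B→b: +{b}
  S via S→A b A: +{a}
  S via S→b: +{b}
  S: {a,b}  A: {a}  B: {b}
round 2: (stable)
  S: {a,b}  A: {a}  B: {b}

FOLLOW iteration:
seed FOLLOW(S) with $
pass 1:
  S→A b A: FOLLOW(A) ⊇ FIRST(b) = {b}; new: +{b}
  S→A b A: FOLLOW(A) ⊇ FOLLOW(S) ⊇ {$}; new: +{$}
  S→b B: FOLLOW(B) ⊇ FOLLOW(S) ⊇ {$}; new: +{$}
  FOLLOW[S]={$}  FOLLOW[A]={$,b}  FOLLOW[B]={$}
pass 2: (no change)
  FOLLOW[S]={$}  FOLLOW[A]={$,b}  FOLLOW[B]={$}

FOLLOW(A) = ["$", "b"]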